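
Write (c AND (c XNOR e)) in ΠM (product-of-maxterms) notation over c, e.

ΠM(0, 1, 2) = (c OR e) AND (c OR NOT e) AND (NOT c OR e)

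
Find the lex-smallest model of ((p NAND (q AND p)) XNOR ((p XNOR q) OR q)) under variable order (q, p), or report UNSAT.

q=0, p=0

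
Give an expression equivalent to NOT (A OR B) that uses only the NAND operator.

(((A NAND A) NAND (B NAND B)) NAND ((A NAND A) NAND (B NAND B)))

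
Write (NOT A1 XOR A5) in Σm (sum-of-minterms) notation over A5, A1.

Σm(0, 3) = (NOT A5 AND NOT A1) OR (A5 AND A1)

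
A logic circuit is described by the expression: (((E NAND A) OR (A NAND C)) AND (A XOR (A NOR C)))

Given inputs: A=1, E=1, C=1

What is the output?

Substituting: (((1 NAND 1) OR (1 NAND 1)) AND (1 XOR (1 NOR 1)))
= 0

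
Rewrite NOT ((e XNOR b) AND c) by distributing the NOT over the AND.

NOT (e XNOR b) OR NOT c
De Morgan's: NOT(AND of terms) = OR of negations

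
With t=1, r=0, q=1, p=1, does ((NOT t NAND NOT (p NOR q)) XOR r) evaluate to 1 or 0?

Substituting: ((NOT 1 NAND NOT (1 NOR 1)) XOR 0)
= 1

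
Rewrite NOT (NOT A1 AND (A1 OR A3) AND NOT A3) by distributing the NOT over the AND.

A1 OR NOT (A1 OR A3) OR A3
De Morgan's: NOT(AND of terms) = OR of negations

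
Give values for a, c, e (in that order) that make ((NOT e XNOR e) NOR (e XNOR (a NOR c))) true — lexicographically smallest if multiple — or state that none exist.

a=0, c=0, e=0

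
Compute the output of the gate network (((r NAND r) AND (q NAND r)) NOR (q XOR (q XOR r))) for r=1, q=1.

Substituting: (((1 NAND 1) AND (1 NAND 1)) NOR (1 XOR (1 XOR 1)))
= 0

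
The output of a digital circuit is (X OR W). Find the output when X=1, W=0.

Substituting: (1 OR 0)
= 1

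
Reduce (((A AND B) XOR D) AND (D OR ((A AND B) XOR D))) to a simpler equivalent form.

By absorption (E AND (E OR v) = E):
= ((A AND B) XOR D)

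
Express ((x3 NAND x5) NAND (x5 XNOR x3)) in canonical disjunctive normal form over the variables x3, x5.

(NOT x3 AND x5) OR (x3 AND NOT x5) OR (x3 AND x5)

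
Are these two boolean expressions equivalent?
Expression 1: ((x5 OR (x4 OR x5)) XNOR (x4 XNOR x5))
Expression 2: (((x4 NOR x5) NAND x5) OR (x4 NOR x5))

No. Counterexample: with x4=0, x5=0, Expression 1 = 0 but Expression 2 = 1.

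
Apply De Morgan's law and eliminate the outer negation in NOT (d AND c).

NOT d OR NOT c
De Morgan's: NOT(AND of terms) = OR of negations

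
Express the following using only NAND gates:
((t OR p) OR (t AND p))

((((t NAND t) NAND (p NAND p)) NAND ((t NAND t) NAND (p NAND p))) NAND (((t NAND p) NAND (t NAND p)) NAND ((t NAND p) NAND (t NAND p))))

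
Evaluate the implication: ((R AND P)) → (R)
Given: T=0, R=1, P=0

Antecedent ((R AND P)) = 0; consequent (R) = 1.
0 → 1 = 1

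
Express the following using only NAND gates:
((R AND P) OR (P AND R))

((((R NAND P) NAND (R NAND P)) NAND ((R NAND P) NAND (R NAND P))) NAND (((P NAND R) NAND (P NAND R)) NAND ((P NAND R) NAND (P NAND R))))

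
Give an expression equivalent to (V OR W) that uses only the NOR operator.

((V NOR W) NOR (V NOR W))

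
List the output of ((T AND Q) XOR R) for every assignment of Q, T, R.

Q | T | R | Output
------------------
0 | 0 | 0 | 0
0 | 0 | 1 | 1
0 | 1 | 0 | 0
0 | 1 | 1 | 1
1 | 0 | 0 | 0
1 | 0 | 1 | 1
1 | 1 | 0 | 1
1 | 1 | 1 | 0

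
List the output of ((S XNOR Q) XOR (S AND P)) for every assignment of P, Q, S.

P | Q | S | Output
------------------
0 | 0 | 0 | 1
0 | 0 | 1 | 0
0 | 1 | 0 | 0
0 | 1 | 1 | 1
1 | 0 | 0 | 1
1 | 0 | 1 | 1
1 | 1 | 0 | 0
1 | 1 | 1 | 0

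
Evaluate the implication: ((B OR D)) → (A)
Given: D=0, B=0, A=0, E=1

Antecedent ((B OR D)) = 0; consequent (A) = 0.
0 → 0 = 1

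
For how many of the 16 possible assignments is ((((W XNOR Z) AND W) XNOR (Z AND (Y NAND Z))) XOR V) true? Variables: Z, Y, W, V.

Satisfying assignments: (0,0,0,0), (0,0,1,0), (0,1,0,0), (0,1,1,0), (1,0,0,1), (1,0,1,0), (1,1,0,0), (1,1,1,1)
Count: 8 out of 16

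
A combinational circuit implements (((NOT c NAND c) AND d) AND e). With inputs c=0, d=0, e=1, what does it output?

Substituting: (((NOT 0 NAND 0) AND 0) AND 1)
= 0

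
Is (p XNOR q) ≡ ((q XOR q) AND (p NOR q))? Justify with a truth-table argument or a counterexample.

No. Counterexample: with p=0, q=0, Expression 1 = 1 but Expression 2 = 0.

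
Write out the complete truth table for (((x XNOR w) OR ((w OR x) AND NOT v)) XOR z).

w | z | v | x | Output
----------------------
0 | 0 | 0 | 0 | 1
0 | 0 | 0 | 1 | 1
0 | 0 | 1 | 0 | 1
0 | 0 | 1 | 1 | 0
0 | 1 | 0 | 0 | 0
0 | 1 | 0 | 1 | 0
0 | 1 | 1 | 0 | 0
0 | 1 | 1 | 1 | 1
1 | 0 | 0 | 0 | 1
1 | 0 | 0 | 1 | 1
1 | 0 | 1 | 0 | 0
1 | 0 | 1 | 1 | 1
1 | 1 | 0 | 0 | 0
1 | 1 | 0 | 1 | 0
1 | 1 | 1 | 0 | 1
1 | 1 | 1 | 1 | 0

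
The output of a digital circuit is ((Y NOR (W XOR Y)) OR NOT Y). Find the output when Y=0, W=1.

Substituting: ((0 NOR (1 XOR 0)) OR NOT 0)
= 1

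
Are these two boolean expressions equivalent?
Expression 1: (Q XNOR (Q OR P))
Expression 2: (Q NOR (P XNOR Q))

No. Counterexample: with Q=0, P=0, Expression 1 = 1 but Expression 2 = 0.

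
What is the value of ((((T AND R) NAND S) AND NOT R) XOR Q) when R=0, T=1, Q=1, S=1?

Substituting: ((((1 AND 0) NAND 1) AND NOT 0) XOR 1)
= 0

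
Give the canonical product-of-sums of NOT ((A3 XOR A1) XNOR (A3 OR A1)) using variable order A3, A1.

ΠM(0, 1, 2) = (A3 OR A1) AND (A3 OR NOT A1) AND (NOT A3 OR A1)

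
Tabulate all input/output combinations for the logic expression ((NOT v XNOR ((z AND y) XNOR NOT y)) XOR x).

v | x | z | y | Output
----------------------
0 | 0 | 0 | 0 | 0
0 | 0 | 0 | 1 | 1
0 | 0 | 1 | 0 | 0
0 | 0 | 1 | 1 | 0
0 | 1 | 0 | 0 | 1
0 | 1 | 0 | 1 | 0
0 | 1 | 1 | 0 | 1
0 | 1 | 1 | 1 | 1
1 | 0 | 0 | 0 | 1
1 | 0 | 0 | 1 | 0
1 | 0 | 1 | 0 | 1
1 | 0 | 1 | 1 | 1
1 | 1 | 0 | 0 | 0
1 | 1 | 0 | 1 | 1
1 | 1 | 1 | 0 | 0
1 | 1 | 1 | 1 | 0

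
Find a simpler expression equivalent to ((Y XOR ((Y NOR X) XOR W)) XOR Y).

By XOR self-cancellation ((E XOR v) XOR v = E):
= ((Y NOR X) XOR W)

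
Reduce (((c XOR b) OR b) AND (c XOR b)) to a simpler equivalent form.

By absorption (E AND (E OR v) = E):
= (c XOR b)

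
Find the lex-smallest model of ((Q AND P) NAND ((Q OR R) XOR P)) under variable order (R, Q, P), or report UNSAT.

R=0, Q=0, P=0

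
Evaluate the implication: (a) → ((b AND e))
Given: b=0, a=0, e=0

Antecedent (a) = 0; consequent ((b AND e)) = 0.
0 → 0 = 1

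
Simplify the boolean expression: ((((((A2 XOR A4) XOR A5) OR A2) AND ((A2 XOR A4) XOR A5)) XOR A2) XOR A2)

By XOR self-cancellation ((E XOR v) XOR v = E) then absorption (E AND (E OR v) = E):
= ((A2 XOR A4) XOR A5)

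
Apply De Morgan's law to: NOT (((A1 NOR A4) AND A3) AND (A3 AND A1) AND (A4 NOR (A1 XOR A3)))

NOT ((A1 NOR A4) AND A3) OR NOT (A3 AND A1) OR NOT (A4 NOR (A1 XOR A3))
De Morgan's: NOT(AND of terms) = OR of negations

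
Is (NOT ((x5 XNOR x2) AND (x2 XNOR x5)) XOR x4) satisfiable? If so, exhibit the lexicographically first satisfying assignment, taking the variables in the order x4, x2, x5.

x4=0, x2=0, x5=1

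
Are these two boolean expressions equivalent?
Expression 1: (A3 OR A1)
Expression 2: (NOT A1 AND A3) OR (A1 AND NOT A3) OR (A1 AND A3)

Yes, they are equivalent — the two output columns agree on all 4 assignments:
A1 | A3 | Expression 1 | Expression 2
-------------------------------------
0 | 0 | 0 | 0
0 | 1 | 1 | 1
1 | 0 | 1 | 1
1 | 1 | 1 | 1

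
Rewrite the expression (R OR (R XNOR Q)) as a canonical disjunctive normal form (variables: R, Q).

(NOT R AND NOT Q) OR (R AND NOT Q) OR (R AND Q)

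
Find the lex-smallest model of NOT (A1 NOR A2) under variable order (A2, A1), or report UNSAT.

A2=0, A1=1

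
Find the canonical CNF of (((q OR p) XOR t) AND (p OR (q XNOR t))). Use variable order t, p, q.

(t OR p OR q) AND (t OR p OR NOT q) AND (NOT t OR p OR q) AND (NOT t OR p OR NOT q) AND (NOT t OR NOT p OR q) AND (NOT t OR NOT p OR NOT q)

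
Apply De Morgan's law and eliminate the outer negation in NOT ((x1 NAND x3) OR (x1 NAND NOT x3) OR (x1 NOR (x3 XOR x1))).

NOT (x1 NAND x3) AND NOT (x1 NAND NOT x3) AND NOT (x1 NOR (x3 XOR x1))
De Morgan's: NOT(OR of terms) = AND of negations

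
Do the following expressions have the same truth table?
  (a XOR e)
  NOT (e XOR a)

No. Counterexample: with e=0, a=0, Expression 1 = 0 but Expression 2 = 1.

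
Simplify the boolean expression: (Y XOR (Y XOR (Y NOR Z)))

By XOR self-cancellation ((E XOR v) XOR v = E):
= (Y NOR Z)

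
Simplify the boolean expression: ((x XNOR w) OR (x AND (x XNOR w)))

By absorption (E OR (E AND v) = E):
= (x XNOR w)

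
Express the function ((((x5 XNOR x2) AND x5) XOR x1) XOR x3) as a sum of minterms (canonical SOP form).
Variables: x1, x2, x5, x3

Σm(1, 3, 5, 6, 8, 10, 12, 15) = (NOT x1 AND NOT x2 AND NOT x5 AND x3) OR (NOT x1 AND NOT x2 AND x5 AND x3) OR (NOT x1 AND x2 AND NOT x5 AND x3) OR (NOT x1 AND x2 AND x5 AND NOT x3) OR (x1 AND NOT x2 AND NOT x5 AND NOT x3) OR (x1 AND NOT x2 AND x5 AND NOT x3) OR (x1 AND x2 AND NOT x5 AND NOT x3) OR (x1 AND x2 AND x5 AND x3)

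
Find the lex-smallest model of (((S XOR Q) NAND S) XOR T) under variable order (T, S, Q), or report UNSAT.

T=0, S=0, Q=0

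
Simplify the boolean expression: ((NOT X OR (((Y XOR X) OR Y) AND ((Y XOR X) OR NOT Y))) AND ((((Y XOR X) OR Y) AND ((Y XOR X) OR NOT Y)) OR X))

By distribution ((E OR v) AND (E OR NOT v) = E) then distribution ((E OR v) AND (E OR NOT v) = E):
= (Y XOR X)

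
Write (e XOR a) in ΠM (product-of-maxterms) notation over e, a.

ΠM(0, 3) = (e OR a) AND (NOT e OR NOT a)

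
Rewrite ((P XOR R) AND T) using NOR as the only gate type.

((((((P NOR R) NOR (P NOR R)) NOR ((P NOR R) NOR (P NOR R))) NOR ((((P NOR P) NOR (R NOR R)) NOR ((P NOR P) NOR (R NOR R))) NOR (((P NOR P) NOR (R NOR R)) NOR ((P NOR P) NOR (R NOR R))))) NOR ((((P NOR R) NOR (P NOR R)) NOR ((P NOR R) NOR (P NOR R))) NOR ((((P NOR P) NOR (R NOR R)) NOR ((P NOR P) NOR (R NOR R))) NOR (((P NOR P) NOR (R NOR R)) NOR ((P NOR P) NOR (R NOR R)))))) NOR (T NOR T))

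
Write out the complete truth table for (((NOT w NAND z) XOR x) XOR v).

x | v | z | w | Output
----------------------
0 | 0 | 0 | 0 | 1
0 | 0 | 0 | 1 | 1
0 | 0 | 1 | 0 | 0
0 | 0 | 1 | 1 | 1
0 | 1 | 0 | 0 | 0
0 | 1 | 0 | 1 | 0
0 | 1 | 1 | 0 | 1
0 | 1 | 1 | 1 | 0
1 | 0 | 0 | 0 | 0
1 | 0 | 0 | 1 | 0
1 | 0 | 1 | 0 | 1
1 | 0 | 1 | 1 | 0
1 | 1 | 0 | 0 | 1
1 | 1 | 0 | 1 | 1
1 | 1 | 1 | 0 | 0
1 | 1 | 1 | 1 | 1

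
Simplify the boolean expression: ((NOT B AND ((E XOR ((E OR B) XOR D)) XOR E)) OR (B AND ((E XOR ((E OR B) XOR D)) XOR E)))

By distribution ((E AND v) OR (E AND NOT v) = E) then XOR self-cancellation ((E XOR v) XOR v = E):
= ((E OR B) XOR D)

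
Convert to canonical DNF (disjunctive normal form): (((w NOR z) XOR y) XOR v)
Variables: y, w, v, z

(NOT y AND NOT w AND NOT v AND NOT z) OR (NOT y AND NOT w AND v AND z) OR (NOT y AND w AND v AND NOT z) OR (NOT y AND w AND v AND z) OR (y AND NOT w AND NOT v AND z) OR (y AND NOT w AND v AND NOT z) OR (y AND w AND NOT v AND NOT z) OR (y AND w AND NOT v AND z)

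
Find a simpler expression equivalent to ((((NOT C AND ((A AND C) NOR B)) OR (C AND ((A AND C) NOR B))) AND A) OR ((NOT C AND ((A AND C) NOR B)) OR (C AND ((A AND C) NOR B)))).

By absorption (E OR (E AND v) = E) then distribution ((E AND v) OR (E AND NOT v) = E):
= ((A AND C) NOR B)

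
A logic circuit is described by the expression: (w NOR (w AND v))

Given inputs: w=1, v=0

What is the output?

Substituting: (1 NOR (1 AND 0))
= 0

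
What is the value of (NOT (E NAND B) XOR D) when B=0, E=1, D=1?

Substituting: (NOT (1 NAND 0) XOR 1)
= 1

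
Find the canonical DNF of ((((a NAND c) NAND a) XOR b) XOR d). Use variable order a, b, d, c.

(NOT a AND NOT b AND NOT d AND NOT c) OR (NOT a AND NOT b AND NOT d AND c) OR (NOT a AND b AND d AND NOT c) OR (NOT a AND b AND d AND c) OR (a AND NOT b AND NOT d AND c) OR (a AND NOT b AND d AND NOT c) OR (a AND b AND NOT d AND NOT c) OR (a AND b AND d AND c)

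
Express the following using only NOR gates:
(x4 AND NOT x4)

((x4 NOR x4) NOR ((x4 NOR x4) NOR (x4 NOR x4)))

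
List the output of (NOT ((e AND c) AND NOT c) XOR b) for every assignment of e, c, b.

e | c | b | Output
------------------
0 | 0 | 0 | 1
0 | 0 | 1 | 0
0 | 1 | 0 | 1
0 | 1 | 1 | 0
1 | 0 | 0 | 1
1 | 0 | 1 | 0
1 | 1 | 0 | 1
1 | 1 | 1 | 0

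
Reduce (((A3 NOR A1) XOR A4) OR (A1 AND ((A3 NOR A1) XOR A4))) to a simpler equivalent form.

By absorption (E OR (E AND v) = E):
= ((A3 NOR A1) XOR A4)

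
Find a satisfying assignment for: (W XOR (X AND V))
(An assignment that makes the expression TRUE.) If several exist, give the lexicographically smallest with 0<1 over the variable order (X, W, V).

X=0, W=1, V=0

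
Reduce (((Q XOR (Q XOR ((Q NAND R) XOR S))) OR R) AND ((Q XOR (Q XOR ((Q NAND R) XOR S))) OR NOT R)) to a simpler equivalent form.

By distribution ((E OR v) AND (E OR NOT v) = E) then XOR self-cancellation ((E XOR v) XOR v = E):
= ((Q NAND R) XOR S)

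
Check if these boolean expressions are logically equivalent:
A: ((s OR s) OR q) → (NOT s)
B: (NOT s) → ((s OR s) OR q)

No, Converse is not equivalent to original (counterexample: q=0, s=0)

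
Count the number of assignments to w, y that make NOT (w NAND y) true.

Satisfying assignments: (1,1)
Count: 1 out of 4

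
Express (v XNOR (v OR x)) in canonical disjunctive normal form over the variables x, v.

(NOT x AND NOT v) OR (NOT x AND v) OR (x AND v)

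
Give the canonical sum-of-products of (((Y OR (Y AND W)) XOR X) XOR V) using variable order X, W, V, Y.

Σm(1, 2, 5, 6, 8, 11, 12, 15) = (NOT X AND NOT W AND NOT V AND Y) OR (NOT X AND NOT W AND V AND NOT Y) OR (NOT X AND W AND NOT V AND Y) OR (NOT X AND W AND V AND NOT Y) OR (X AND NOT W AND NOT V AND NOT Y) OR (X AND NOT W AND V AND Y) OR (X AND W AND NOT V AND NOT Y) OR (X AND W AND V AND Y)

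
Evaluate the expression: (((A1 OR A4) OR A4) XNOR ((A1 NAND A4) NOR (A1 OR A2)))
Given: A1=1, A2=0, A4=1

Substituting: (((1 OR 1) OR 1) XNOR ((1 NAND 1) NOR (1 OR 0)))
= 0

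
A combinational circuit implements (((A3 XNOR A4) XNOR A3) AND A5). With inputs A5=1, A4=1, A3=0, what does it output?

Substituting: (((0 XNOR 1) XNOR 0) AND 1)
= 1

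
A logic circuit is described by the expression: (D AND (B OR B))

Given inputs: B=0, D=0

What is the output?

Substituting: (0 AND (0 OR 0))
= 0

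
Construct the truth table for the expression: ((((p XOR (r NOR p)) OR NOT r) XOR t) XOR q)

t | p | q | r | Output
----------------------
0 | 0 | 0 | 0 | 1
0 | 0 | 0 | 1 | 0
0 | 0 | 1 | 0 | 0
0 | 0 | 1 | 1 | 1
0 | 1 | 0 | 0 | 1
0 | 1 | 0 | 1 | 1
0 | 1 | 1 | 0 | 0
0 | 1 | 1 | 1 | 0
1 | 0 | 0 | 0 | 0
1 | 0 | 0 | 1 | 1
1 | 0 | 1 | 0 | 1
1 | 0 | 1 | 1 | 0
1 | 1 | 0 | 0 | 0
1 | 1 | 0 | 1 | 0
1 | 1 | 1 | 0 | 1
1 | 1 | 1 | 1 | 1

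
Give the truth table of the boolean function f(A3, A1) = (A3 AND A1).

A3 | A1 | Output
----------------
0 | 0 | 0
0 | 1 | 0
1 | 0 | 0
1 | 1 | 1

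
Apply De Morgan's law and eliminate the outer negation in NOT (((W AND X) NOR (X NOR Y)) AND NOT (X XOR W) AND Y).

NOT ((W AND X) NOR (X NOR Y)) OR (X XOR W) OR NOT Y
De Morgan's: NOT(AND of terms) = OR of negations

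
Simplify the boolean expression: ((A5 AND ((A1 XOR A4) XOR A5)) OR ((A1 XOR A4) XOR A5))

By absorption (E OR (E AND v) = E):
= ((A1 XOR A4) XOR A5)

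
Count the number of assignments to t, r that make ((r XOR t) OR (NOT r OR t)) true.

Satisfying assignments: (0,0), (0,1), (1,0), (1,1)
Count: 4 out of 4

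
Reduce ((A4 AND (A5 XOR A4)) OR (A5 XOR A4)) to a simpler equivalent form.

By absorption (E OR (E AND v) = E):
= (A5 XOR A4)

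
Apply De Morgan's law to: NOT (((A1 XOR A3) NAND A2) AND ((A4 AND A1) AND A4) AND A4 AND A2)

NOT ((A1 XOR A3) NAND A2) OR NOT ((A4 AND A1) AND A4) OR NOT A4 OR NOT A2
De Morgan's: NOT(AND of terms) = OR of negations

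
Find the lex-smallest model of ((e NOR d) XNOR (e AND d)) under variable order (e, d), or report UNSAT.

e=0, d=1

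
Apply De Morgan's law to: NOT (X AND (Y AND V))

NOT X OR NOT (Y AND V)
De Morgan's: NOT(AND of terms) = OR of negations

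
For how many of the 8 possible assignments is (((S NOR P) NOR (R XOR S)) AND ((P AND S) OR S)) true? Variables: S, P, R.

Satisfying assignments: (1,0,1), (1,1,1)
Count: 2 out of 8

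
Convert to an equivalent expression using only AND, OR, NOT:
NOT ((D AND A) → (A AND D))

(D AND A) AND NOT (A AND D)
(Negated implication: NOT(A → B) = A AND NOT B)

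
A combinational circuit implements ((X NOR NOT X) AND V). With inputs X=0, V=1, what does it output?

Substituting: ((0 NOR NOT 0) AND 1)
= 0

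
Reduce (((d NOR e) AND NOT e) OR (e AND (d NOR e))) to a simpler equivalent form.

By distribution ((E AND v) OR (E AND NOT v) = E):
= (d NOR e)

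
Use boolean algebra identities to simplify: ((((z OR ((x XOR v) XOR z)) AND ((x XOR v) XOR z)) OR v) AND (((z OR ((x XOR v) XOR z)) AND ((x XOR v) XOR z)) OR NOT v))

By distribution ((E OR v) AND (E OR NOT v) = E) then absorption (E AND (E OR v) = E):
= ((x XOR v) XOR z)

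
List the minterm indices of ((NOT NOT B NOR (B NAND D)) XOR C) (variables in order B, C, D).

Σm(2, 3, 6, 7) = (NOT B AND C AND NOT D) OR (NOT B AND C AND D) OR (B AND C AND NOT D) OR (B AND C AND D)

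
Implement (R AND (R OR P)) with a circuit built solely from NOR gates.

((R NOR R) NOR (((R NOR P) NOR (R NOR P)) NOR ((R NOR P) NOR (R NOR P))))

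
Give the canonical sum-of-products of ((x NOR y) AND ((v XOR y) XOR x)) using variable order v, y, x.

Σm(4) = (v AND NOT y AND NOT x)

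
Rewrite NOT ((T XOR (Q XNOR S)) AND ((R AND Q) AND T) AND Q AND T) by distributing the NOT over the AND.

NOT (T XOR (Q XNOR S)) OR NOT ((R AND Q) AND T) OR NOT Q OR NOT T
De Morgan's: NOT(AND of terms) = OR of negations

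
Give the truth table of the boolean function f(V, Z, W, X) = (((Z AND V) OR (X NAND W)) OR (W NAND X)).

V | Z | W | X | Output
----------------------
0 | 0 | 0 | 0 | 1
0 | 0 | 0 | 1 | 1
0 | 0 | 1 | 0 | 1
0 | 0 | 1 | 1 | 0
0 | 1 | 0 | 0 | 1
0 | 1 | 0 | 1 | 1
0 | 1 | 1 | 0 | 1
0 | 1 | 1 | 1 | 0
1 | 0 | 0 | 0 | 1
1 | 0 | 0 | 1 | 1
1 | 0 | 1 | 0 | 1
1 | 0 | 1 | 1 | 0
1 | 1 | 0 | 0 | 1
1 | 1 | 0 | 1 | 1
1 | 1 | 1 | 0 | 1
1 | 1 | 1 | 1 | 1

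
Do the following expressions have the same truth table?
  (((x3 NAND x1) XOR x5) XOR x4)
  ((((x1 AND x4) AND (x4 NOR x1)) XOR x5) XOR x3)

No. Counterexample: with x5=0, x4=0, x3=0, x1=0, Expression 1 = 1 but Expression 2 = 0.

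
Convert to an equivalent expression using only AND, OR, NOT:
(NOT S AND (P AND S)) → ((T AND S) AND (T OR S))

NOT (NOT S AND (P AND S)) OR ((T AND S) AND (T OR S))
(Implication elimination: A → B = NOT A OR B)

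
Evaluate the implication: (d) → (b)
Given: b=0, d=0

Antecedent (d) = 0; consequent (b) = 0.
0 → 0 = 1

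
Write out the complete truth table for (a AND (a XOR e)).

a | e | Output
--------------
0 | 0 | 0
0 | 1 | 0
1 | 0 | 1
1 | 1 | 0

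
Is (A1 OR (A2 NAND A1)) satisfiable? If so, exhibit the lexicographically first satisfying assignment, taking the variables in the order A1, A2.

A1=0, A2=0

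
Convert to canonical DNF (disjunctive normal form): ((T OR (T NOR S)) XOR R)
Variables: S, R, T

(NOT S AND NOT R AND NOT T) OR (NOT S AND NOT R AND T) OR (S AND NOT R AND T) OR (S AND R AND NOT T)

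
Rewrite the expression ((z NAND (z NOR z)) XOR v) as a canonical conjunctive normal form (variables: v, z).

(NOT v OR z) AND (NOT v OR NOT z)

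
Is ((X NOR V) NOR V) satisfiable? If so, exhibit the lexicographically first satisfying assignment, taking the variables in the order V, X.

V=0, X=1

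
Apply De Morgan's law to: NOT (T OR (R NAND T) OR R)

NOT T AND NOT (R NAND T) AND NOT R
De Morgan's: NOT(OR of terms) = AND of negations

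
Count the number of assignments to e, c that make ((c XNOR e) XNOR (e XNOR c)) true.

Satisfying assignments: (0,0), (0,1), (1,0), (1,1)
Count: 4 out of 4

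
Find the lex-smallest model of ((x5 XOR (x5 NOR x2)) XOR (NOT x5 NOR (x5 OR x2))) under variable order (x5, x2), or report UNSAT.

x5=0, x2=0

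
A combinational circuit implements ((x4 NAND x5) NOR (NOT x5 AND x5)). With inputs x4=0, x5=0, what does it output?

Substituting: ((0 NAND 0) NOR (NOT 0 AND 0))
= 0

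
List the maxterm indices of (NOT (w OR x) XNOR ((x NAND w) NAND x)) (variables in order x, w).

ΠM(1, 3) = (x OR NOT w) AND (NOT x OR NOT w)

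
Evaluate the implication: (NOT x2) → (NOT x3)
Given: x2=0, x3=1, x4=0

Antecedent (NOT x2) = 1; consequent (NOT x3) = 0.
1 → 0 = 0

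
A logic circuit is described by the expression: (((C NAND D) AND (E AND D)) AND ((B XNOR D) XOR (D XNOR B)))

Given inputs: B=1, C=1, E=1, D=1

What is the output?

Substituting: (((1 NAND 1) AND (1 AND 1)) AND ((1 XNOR 1) XOR (1 XNOR 1)))
= 0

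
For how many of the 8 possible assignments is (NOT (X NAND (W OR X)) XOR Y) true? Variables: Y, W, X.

Satisfying assignments: (0,0,1), (0,1,1), (1,0,0), (1,1,0)
Count: 4 out of 8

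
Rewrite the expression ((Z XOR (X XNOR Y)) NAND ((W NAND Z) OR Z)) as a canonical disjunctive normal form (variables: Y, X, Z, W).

(NOT Y AND NOT X AND Z AND NOT W) OR (NOT Y AND NOT X AND Z AND W) OR (NOT Y AND X AND NOT Z AND NOT W) OR (NOT Y AND X AND NOT Z AND W) OR (Y AND NOT X AND NOT Z AND NOT W) OR (Y AND NOT X AND NOT Z AND W) OR (Y AND X AND Z AND NOT W) OR (Y AND X AND Z AND W)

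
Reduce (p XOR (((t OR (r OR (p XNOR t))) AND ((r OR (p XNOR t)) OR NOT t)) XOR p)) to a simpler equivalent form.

By XOR self-cancellation ((E XOR v) XOR v = E) then distribution ((E OR v) AND (E OR NOT v) = E):
= (r OR (p XNOR t))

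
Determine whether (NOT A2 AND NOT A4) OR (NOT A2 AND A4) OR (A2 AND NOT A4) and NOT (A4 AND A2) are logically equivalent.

Yes, they are equivalent — the two output columns agree on all 4 assignments:
A2 | A4 | Expression 1 | Expression 2
-------------------------------------
0 | 0 | 1 | 1
0 | 1 | 1 | 1
1 | 0 | 1 | 1
1 | 1 | 0 | 0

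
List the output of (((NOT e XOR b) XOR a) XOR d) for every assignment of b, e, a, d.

b | e | a | d | Output
----------------------
0 | 0 | 0 | 0 | 1
0 | 0 | 0 | 1 | 0
0 | 0 | 1 | 0 | 0
0 | 0 | 1 | 1 | 1
0 | 1 | 0 | 0 | 0
0 | 1 | 0 | 1 | 1
0 | 1 | 1 | 0 | 1
0 | 1 | 1 | 1 | 0
1 | 0 | 0 | 0 | 0
1 | 0 | 0 | 1 | 1
1 | 0 | 1 | 0 | 1
1 | 0 | 1 | 1 | 0
1 | 1 | 0 | 0 | 1
1 | 1 | 0 | 1 | 0
1 | 1 | 1 | 0 | 0
1 | 1 | 1 | 1 | 1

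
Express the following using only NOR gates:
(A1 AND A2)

((A1 NOR A1) NOR (A2 NOR A2))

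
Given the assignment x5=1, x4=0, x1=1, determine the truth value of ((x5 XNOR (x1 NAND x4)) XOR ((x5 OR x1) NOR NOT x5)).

Substituting: ((1 XNOR (1 NAND 0)) XOR ((1 OR 1) NOR NOT 1))
= 1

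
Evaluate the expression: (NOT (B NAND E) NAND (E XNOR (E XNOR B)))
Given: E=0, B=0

Substituting: (NOT (0 NAND 0) NAND (0 XNOR (0 XNOR 0)))
= 1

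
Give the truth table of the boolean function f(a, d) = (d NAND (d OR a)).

a | d | Output
--------------
0 | 0 | 1
0 | 1 | 0
1 | 0 | 1
1 | 1 | 0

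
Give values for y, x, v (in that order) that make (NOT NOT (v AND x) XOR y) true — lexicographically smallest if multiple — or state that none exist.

y=0, x=1, v=1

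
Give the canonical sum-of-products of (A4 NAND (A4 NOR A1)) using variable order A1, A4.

Σm(0, 1, 2, 3) = (NOT A1 AND NOT A4) OR (NOT A1 AND A4) OR (A1 AND NOT A4) OR (A1 AND A4)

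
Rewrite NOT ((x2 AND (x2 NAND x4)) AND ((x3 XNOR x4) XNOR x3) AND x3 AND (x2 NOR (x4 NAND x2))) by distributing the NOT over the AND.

NOT (x2 AND (x2 NAND x4)) OR NOT ((x3 XNOR x4) XNOR x3) OR NOT x3 OR NOT (x2 NOR (x4 NAND x2))
De Morgan's: NOT(AND of terms) = OR of negations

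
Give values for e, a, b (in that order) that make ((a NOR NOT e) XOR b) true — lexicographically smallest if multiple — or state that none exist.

e=0, a=0, b=1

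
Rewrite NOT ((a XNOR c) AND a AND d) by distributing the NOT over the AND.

NOT (a XNOR c) OR NOT a OR NOT d
De Morgan's: NOT(AND of terms) = OR of negations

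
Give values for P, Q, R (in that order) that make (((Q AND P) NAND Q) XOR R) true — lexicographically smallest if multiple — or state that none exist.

P=0, Q=0, R=0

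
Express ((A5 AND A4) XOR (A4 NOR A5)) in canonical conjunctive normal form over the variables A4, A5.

(A4 OR NOT A5) AND (NOT A4 OR A5)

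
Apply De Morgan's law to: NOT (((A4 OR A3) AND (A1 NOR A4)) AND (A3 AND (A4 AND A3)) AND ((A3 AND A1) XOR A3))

NOT ((A4 OR A3) AND (A1 NOR A4)) OR NOT (A3 AND (A4 AND A3)) OR NOT ((A3 AND A1) XOR A3)
De Morgan's: NOT(AND of terms) = OR of negations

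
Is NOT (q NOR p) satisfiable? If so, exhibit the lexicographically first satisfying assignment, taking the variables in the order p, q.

p=0, q=1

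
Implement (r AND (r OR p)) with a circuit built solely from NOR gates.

((r NOR r) NOR (((r NOR p) NOR (r NOR p)) NOR ((r NOR p) NOR (r NOR p))))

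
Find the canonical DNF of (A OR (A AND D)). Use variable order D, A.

(NOT D AND A) OR (D AND A)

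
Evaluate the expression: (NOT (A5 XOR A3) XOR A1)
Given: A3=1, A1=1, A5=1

Substituting: (NOT (1 XOR 1) XOR 1)
= 0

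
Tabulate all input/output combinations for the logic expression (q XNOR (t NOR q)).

q | t | Output
--------------
0 | 0 | 0
0 | 1 | 1
1 | 0 | 0
1 | 1 | 0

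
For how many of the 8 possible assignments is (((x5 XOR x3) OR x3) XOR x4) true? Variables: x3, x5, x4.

Satisfying assignments: (0,0,1), (0,1,0), (1,0,0), (1,1,0)
Count: 4 out of 8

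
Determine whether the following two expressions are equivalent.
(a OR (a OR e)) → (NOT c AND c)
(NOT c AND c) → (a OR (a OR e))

No, Converse is not equivalent to original (counterexample: a=0, e=1, c=0)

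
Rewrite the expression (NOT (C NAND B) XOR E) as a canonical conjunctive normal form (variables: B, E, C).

(B OR E OR C) AND (B OR E OR NOT C) AND (NOT B OR E OR C) AND (NOT B OR NOT E OR NOT C)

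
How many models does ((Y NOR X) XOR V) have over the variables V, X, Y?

Satisfying assignments: (0,0,0), (1,0,1), (1,1,0), (1,1,1)
Count: 4 out of 8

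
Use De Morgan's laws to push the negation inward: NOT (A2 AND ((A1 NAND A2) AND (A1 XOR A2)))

NOT A2 OR NOT ((A1 NAND A2) AND (A1 XOR A2))
De Morgan's: NOT(AND of terms) = OR of negations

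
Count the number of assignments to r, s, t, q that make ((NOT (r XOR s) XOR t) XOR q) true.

Satisfying assignments: (0,0,0,0), (0,0,1,1), (0,1,0,1), (0,1,1,0), (1,0,0,1), (1,0,1,0), (1,1,0,0), (1,1,1,1)
Count: 8 out of 16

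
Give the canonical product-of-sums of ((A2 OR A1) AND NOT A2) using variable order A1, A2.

ΠM(0, 1, 3) = (A1 OR A2) AND (A1 OR NOT A2) AND (NOT A1 OR NOT A2)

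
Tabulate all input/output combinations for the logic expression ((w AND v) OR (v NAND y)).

w | y | v | Output
------------------
0 | 0 | 0 | 1
0 | 0 | 1 | 1
0 | 1 | 0 | 1
0 | 1 | 1 | 0
1 | 0 | 0 | 1
1 | 0 | 1 | 1
1 | 1 | 0 | 1
1 | 1 | 1 | 1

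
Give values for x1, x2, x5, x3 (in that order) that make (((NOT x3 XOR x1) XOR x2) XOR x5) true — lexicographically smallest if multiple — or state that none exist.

x1=0, x2=0, x5=0, x3=0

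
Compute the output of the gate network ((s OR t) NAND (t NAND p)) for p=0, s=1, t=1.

Substituting: ((1 OR 1) NAND (1 NAND 0))
= 0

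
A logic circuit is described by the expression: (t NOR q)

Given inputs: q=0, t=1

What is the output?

Substituting: (1 NOR 0)
= 0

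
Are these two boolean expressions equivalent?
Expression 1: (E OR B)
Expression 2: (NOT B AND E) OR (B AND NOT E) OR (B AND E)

Yes, they are equivalent — the two output columns agree on all 4 assignments:
B | E | Expression 1 | Expression 2
-----------------------------------
0 | 0 | 0 | 0
0 | 1 | 1 | 1
1 | 0 | 1 | 1
1 | 1 | 1 | 1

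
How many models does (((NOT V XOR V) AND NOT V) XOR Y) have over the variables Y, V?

Satisfying assignments: (0,0), (1,1)
Count: 2 out of 4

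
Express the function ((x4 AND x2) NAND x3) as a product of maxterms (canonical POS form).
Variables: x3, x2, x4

ΠM(7) = (NOT x3 OR NOT x2 OR NOT x4)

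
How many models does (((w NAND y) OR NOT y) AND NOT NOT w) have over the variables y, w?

Satisfying assignments: (0,1)
Count: 1 out of 4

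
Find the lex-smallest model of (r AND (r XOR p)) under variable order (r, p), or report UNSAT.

r=1, p=0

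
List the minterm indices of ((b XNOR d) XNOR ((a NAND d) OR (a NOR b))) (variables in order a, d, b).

Σm(0, 3, 4, 6) = (NOT a AND NOT d AND NOT b) OR (NOT a AND d AND b) OR (a AND NOT d AND NOT b) OR (a AND d AND NOT b)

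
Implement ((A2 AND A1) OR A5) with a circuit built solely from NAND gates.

((((A2 NAND A1) NAND (A2 NAND A1)) NAND ((A2 NAND A1) NAND (A2 NAND A1))) NAND (A5 NAND A5))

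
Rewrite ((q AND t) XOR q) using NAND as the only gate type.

((((q NAND t) NAND (q NAND t)) NAND (((q NAND t) NAND (q NAND t)) NAND q)) NAND (q NAND (((q NAND t) NAND (q NAND t)) NAND q)))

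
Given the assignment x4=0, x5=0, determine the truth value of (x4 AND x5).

Substituting: (0 AND 0)
= 0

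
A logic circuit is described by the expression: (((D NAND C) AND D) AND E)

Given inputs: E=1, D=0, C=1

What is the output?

Substituting: (((0 NAND 1) AND 0) AND 1)
= 0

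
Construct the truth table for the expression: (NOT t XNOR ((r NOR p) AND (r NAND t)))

p | r | t | Output
------------------
0 | 0 | 0 | 1
0 | 0 | 1 | 0
0 | 1 | 0 | 0
0 | 1 | 1 | 1
1 | 0 | 0 | 0
1 | 0 | 1 | 1
1 | 1 | 0 | 0
1 | 1 | 1 | 1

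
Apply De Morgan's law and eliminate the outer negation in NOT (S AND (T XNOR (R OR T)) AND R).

NOT S OR NOT (T XNOR (R OR T)) OR NOT R
De Morgan's: NOT(AND of terms) = OR of negations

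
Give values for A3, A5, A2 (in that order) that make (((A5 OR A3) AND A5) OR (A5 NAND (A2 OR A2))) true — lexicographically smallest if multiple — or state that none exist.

A3=0, A5=0, A2=0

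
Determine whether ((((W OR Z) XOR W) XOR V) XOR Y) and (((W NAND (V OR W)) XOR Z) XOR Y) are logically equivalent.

No. Counterexample: with Z=0, W=0, V=0, Y=0, Expression 1 = 0 but Expression 2 = 1.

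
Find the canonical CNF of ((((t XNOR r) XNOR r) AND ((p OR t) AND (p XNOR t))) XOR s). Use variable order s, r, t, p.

(s OR r OR t OR p) AND (s OR r OR t OR NOT p) AND (s OR r OR NOT t OR p) AND (s OR NOT r OR t OR p) AND (s OR NOT r OR t OR NOT p) AND (s OR NOT r OR NOT t OR p) AND (NOT s OR r OR NOT t OR NOT p) AND (NOT s OR NOT r OR NOT t OR NOT p)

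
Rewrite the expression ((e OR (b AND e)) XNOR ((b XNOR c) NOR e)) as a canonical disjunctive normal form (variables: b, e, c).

(NOT b AND NOT e AND NOT c) OR (b AND NOT e AND c)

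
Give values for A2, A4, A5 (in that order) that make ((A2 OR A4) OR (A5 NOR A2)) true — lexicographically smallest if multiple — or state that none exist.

A2=0, A4=0, A5=0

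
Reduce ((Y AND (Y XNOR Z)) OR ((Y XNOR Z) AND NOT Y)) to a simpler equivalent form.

By distribution ((E AND v) OR (E AND NOT v) = E):
= (Y XNOR Z)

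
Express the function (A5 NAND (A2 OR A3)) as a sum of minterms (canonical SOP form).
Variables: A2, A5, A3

Σm(0, 1, 2, 4, 5) = (NOT A2 AND NOT A5 AND NOT A3) OR (NOT A2 AND NOT A5 AND A3) OR (NOT A2 AND A5 AND NOT A3) OR (A2 AND NOT A5 AND NOT A3) OR (A2 AND NOT A5 AND A3)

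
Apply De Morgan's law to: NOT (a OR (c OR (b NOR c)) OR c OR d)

NOT a AND NOT (c OR (b NOR c)) AND NOT c AND NOT d
De Morgan's: NOT(OR of terms) = AND of negations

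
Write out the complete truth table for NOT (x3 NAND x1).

x1 | x3 | Output
----------------
0 | 0 | 0
0 | 1 | 0
1 | 0 | 0
1 | 1 | 1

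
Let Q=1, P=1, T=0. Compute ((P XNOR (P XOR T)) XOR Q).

Substituting: ((1 XNOR (1 XOR 0)) XOR 1)
= 0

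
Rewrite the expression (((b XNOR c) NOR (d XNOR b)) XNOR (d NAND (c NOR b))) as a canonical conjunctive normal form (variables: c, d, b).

(c OR d OR b) AND (c OR NOT d OR NOT b) AND (NOT c OR d OR b) AND (NOT c OR d OR NOT b) AND (NOT c OR NOT d OR NOT b)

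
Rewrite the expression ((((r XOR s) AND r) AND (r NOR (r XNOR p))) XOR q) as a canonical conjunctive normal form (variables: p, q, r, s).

(p OR q OR r OR s) AND (p OR q OR r OR NOT s) AND (p OR q OR NOT r OR s) AND (p OR q OR NOT r OR NOT s) AND (NOT p OR q OR r OR s) AND (NOT p OR q OR r OR NOT s) AND (NOT p OR q OR NOT r OR s) AND (NOT p OR q OR NOT r OR NOT s)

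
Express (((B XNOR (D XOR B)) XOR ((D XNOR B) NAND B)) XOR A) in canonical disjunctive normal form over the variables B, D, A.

(NOT B AND NOT D AND A) OR (NOT B AND D AND NOT A) OR (B AND NOT D AND A) OR (B AND D AND A)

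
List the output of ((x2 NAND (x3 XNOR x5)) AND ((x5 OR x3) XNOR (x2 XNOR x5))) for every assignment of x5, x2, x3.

x5 | x2 | x3 | Output
---------------------
0 | 0 | 0 | 0
0 | 0 | 1 | 1
0 | 1 | 0 | 0
0 | 1 | 1 | 0
1 | 0 | 0 | 0
1 | 0 | 1 | 0
1 | 1 | 0 | 1
1 | 1 | 1 | 0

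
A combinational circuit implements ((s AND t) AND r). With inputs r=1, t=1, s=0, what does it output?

Substituting: ((0 AND 1) AND 1)
= 0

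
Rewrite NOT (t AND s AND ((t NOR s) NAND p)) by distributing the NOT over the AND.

NOT t OR NOT s OR NOT ((t NOR s) NAND p)
De Morgan's: NOT(AND of terms) = OR of negations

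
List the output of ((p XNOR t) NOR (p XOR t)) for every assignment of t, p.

t | p | Output
--------------
0 | 0 | 0
0 | 1 | 0
1 | 0 | 0
1 | 1 | 0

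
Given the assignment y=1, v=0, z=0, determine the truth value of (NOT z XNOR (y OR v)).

Substituting: (NOT 0 XNOR (1 OR 0))
= 1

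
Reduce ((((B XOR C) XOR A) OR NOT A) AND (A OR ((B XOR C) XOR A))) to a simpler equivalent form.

By distribution ((E OR v) AND (E OR NOT v) = E):
= ((B XOR C) XOR A)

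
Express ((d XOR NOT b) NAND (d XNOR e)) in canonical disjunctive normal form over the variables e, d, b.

(NOT e AND NOT d AND b) OR (NOT e AND d AND NOT b) OR (NOT e AND d AND b) OR (e AND NOT d AND NOT b) OR (e AND NOT d AND b) OR (e AND d AND NOT b)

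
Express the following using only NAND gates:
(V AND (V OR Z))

((V NAND ((V NAND V) NAND (Z NAND Z))) NAND (V NAND ((V NAND V) NAND (Z NAND Z))))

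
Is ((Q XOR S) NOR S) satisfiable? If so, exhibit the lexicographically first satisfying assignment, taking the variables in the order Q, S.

Q=0, S=0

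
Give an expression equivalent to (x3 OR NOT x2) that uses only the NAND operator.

((x3 NAND x3) NAND ((x2 NAND x2) NAND (x2 NAND x2)))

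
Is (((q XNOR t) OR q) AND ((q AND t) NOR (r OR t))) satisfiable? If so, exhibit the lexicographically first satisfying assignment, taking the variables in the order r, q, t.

r=0, q=0, t=0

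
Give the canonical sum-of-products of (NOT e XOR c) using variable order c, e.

Σm(0, 3) = (NOT c AND NOT e) OR (c AND e)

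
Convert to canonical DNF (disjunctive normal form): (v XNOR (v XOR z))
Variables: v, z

(NOT v AND NOT z) OR (v AND NOT z)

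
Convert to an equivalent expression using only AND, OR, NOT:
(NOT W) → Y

W OR Y
(Implication elimination: A → B = NOT A OR B)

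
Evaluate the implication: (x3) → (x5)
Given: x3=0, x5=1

Antecedent (x3) = 0; consequent (x5) = 1.
0 → 1 = 1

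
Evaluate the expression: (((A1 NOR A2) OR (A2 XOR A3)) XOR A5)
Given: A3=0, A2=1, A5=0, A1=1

Substituting: (((1 NOR 1) OR (1 XOR 0)) XOR 0)
= 1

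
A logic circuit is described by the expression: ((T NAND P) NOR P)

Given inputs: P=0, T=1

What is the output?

Substituting: ((1 NAND 0) NOR 0)
= 0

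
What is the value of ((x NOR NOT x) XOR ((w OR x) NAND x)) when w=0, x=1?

Substituting: ((1 NOR NOT 1) XOR ((0 OR 1) NAND 1))
= 0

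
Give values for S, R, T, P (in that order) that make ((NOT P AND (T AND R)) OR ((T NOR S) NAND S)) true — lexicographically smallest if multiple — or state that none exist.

S=0, R=0, T=0, P=0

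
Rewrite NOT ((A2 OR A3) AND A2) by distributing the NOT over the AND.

NOT (A2 OR A3) OR NOT A2
De Morgan's: NOT(AND of terms) = OR of negations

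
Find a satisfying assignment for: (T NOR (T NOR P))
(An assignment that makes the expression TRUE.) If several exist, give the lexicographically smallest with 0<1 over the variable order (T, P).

T=0, P=1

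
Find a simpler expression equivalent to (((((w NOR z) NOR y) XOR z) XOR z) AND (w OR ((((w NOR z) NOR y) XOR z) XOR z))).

By absorption (E AND (E OR v) = E) then XOR self-cancellation ((E XOR v) XOR v = E):
= ((w NOR z) NOR y)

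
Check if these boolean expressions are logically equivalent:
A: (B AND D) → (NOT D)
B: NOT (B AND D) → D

No, Inverse is not equivalent to original (counterexample: D=0, B=0)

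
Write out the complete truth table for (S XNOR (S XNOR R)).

R | S | Output
--------------
0 | 0 | 0
0 | 1 | 0
1 | 0 | 1
1 | 1 | 1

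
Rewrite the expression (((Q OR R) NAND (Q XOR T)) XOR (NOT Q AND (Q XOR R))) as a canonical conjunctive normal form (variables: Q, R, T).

(Q OR NOT R OR T) AND (NOT Q OR R OR T) AND (NOT Q OR NOT R OR T)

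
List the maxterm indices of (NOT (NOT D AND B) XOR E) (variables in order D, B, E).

ΠM(1, 2, 5, 7) = (D OR B OR NOT E) AND (D OR NOT B OR E) AND (NOT D OR B OR NOT E) AND (NOT D OR NOT B OR NOT E)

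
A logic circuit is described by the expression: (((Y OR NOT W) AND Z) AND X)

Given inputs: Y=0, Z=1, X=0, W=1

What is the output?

Substituting: (((0 OR NOT 1) AND 1) AND 0)
= 0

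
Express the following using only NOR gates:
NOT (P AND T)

(((P NOR P) NOR (T NOR T)) NOR ((P NOR P) NOR (T NOR T)))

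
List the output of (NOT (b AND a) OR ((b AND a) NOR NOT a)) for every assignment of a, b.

a | b | Output
--------------
0 | 0 | 1
0 | 1 | 1
1 | 0 | 1
1 | 1 | 0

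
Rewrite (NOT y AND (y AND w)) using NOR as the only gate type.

(((y NOR y) NOR (y NOR y)) NOR (((y NOR y) NOR (w NOR w)) NOR ((y NOR y) NOR (w NOR w))))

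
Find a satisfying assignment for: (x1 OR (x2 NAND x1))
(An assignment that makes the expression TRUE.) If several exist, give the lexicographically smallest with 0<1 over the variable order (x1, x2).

x1=0, x2=0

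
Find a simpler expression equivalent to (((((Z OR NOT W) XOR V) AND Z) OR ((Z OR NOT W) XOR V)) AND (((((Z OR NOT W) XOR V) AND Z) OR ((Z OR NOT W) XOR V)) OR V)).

By absorption (E AND (E OR v) = E) then absorption (E OR (E AND v) = E):
= ((Z OR NOT W) XOR V)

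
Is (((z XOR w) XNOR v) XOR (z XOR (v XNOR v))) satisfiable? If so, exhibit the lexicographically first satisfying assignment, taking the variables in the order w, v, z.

w=0, v=1, z=0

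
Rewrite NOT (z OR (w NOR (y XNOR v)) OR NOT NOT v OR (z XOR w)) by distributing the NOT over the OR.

NOT z AND NOT (w NOR (y XNOR v)) AND NOT v AND NOT (z XOR w)
De Morgan's: NOT(OR of terms) = AND of negations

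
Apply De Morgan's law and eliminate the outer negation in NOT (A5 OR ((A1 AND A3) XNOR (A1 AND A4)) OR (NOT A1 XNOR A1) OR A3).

NOT A5 AND NOT ((A1 AND A3) XNOR (A1 AND A4)) AND NOT (NOT A1 XNOR A1) AND NOT A3
De Morgan's: NOT(OR of terms) = AND of negations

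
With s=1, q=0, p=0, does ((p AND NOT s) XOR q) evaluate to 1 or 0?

Substituting: ((0 AND NOT 1) XOR 0)
= 0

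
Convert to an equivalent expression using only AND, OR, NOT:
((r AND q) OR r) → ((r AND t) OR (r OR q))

NOT ((r AND q) OR r) OR ((r AND t) OR (r OR q))
(Implication elimination: A → B = NOT A OR B)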